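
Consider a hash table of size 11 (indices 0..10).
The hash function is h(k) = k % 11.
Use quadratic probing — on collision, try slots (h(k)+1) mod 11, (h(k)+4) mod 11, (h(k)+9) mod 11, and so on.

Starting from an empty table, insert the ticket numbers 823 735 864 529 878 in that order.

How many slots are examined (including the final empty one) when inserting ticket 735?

Insert 823: h=9, slot 9 empty => index 9.
Insert 735: h=9, slot 9 occupied => index 10.
Insert 864: h=6, slot 6 empty => index 6.
Insert 529: h=1, slot 1 empty => index 1.
Insert 878: h=9, slots 9,10 occupied => index 2.
Table: [_, 529, 878, _, _, _, 864, _, _, 823, 735]

2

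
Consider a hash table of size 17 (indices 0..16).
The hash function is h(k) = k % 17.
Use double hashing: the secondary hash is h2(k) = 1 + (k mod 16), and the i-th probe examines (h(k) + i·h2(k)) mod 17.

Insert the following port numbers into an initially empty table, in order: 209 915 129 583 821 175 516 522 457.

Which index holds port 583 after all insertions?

13

209 hashes to 5; slot 5 is free => place at 5.
915 hashes to 14; slot 14 is free => place at 14.
129 hashes to 10; slot 10 is free => place at 10.
583 hashes to 5, h2=8; 5 taken => place at 13.
821 hashes to 5, h2=6; 5 taken => place at 11.
175 hashes to 5, h2=16; 5 taken => place at 4.
516 hashes to 6; slot 6 is free => place at 6.
522 hashes to 12; slot 12 is free => place at 12.
457 hashes to 15; slot 15 is free => place at 15.
Table: [-, -, -, -, 175, 209, 516, -, -, -, 129, 821, 522, 583, 915, 457, -]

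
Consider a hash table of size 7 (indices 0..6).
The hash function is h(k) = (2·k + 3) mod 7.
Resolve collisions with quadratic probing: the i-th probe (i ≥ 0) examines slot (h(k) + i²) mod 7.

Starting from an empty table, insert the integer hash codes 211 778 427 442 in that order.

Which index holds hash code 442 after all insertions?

2

Insert 211: h=5, slot 5 empty => index 5.
Insert 778: h=5, slot 5 occupied => index 6.
Insert 427: h=3, slot 3 empty => index 3.
Insert 442: h=5, slots 5,6 occupied => index 2.
Table: [∅, ∅, 442, 427, ∅, 211, 778]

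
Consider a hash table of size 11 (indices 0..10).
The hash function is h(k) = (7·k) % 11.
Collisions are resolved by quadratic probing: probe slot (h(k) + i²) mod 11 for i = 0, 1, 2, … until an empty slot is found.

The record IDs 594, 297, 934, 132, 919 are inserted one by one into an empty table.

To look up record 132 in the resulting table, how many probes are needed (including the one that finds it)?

4

594 hashes to 0; slot 0 is free => place at 0.
297 hashes to 0; 0 taken => place at 1.
934 hashes to 4; slot 4 is free => place at 4.
132 hashes to 0; 0,1,4 taken => place at 9.
919 hashes to 9; 9 taken => place at 10.
Table: [594, 297, _, _, 934, _, _, _, _, 132, 919]
Lookup 132: h=0, probe 0,1,4,9 → found at 9.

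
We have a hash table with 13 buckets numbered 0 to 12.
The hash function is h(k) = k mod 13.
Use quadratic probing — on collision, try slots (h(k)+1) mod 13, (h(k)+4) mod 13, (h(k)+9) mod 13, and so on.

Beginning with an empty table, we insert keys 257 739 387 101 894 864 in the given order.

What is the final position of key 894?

Insert 257: h=10, slot 10 empty -> index 10.
Insert 739: h=11, slot 11 empty -> index 11.
Insert 387: h=10, slots 10,11 occupied -> index 1.
Insert 101: h=10, slots 10,11,1 occupied -> index 6.
Insert 894: h=10, slots 10,11,1,6 occupied -> index 0.
Insert 864: h=6, slot 6 occupied -> index 7.
Table: [894, 387, _, _, _, _, 101, 864, _, _, 257, 739, _]

0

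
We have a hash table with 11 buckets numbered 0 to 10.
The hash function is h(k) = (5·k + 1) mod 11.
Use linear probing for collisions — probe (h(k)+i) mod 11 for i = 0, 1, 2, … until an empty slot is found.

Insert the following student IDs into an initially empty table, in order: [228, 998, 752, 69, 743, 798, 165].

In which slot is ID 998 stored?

9

228 hashes to 8; slot 8 is free => place at 8.
998 hashes to 8; 8 taken => place at 9.
752 hashes to 10; slot 10 is free => place at 10.
69 hashes to 5; slot 5 is free => place at 5.
743 hashes to 9; 9,10 taken => place at 0.
798 hashes to 9; 9,10,0 taken => place at 1.
165 hashes to 1; 1 taken => place at 2.
Table: [743, 798, 165, _, _, 69, _, _, 228, 998, 752]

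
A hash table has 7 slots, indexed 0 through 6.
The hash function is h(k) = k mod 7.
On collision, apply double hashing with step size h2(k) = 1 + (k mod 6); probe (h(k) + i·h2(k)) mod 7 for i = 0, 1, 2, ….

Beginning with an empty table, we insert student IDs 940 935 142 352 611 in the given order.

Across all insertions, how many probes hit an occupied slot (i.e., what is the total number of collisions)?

Insert 940: h=2, slot 2 empty => index 2.
Insert 935: h=4, slot 4 empty => index 4.
Insert 142: h=2, h2=5, slot 2 occupied => index 0.
Insert 352: h=2, h2=5, slots 2,0 occupied => index 5.
Insert 611: h=2, h2=6, slot 2 occupied => index 1.
Table: [142, 611, 940, —, 935, 352, —]

4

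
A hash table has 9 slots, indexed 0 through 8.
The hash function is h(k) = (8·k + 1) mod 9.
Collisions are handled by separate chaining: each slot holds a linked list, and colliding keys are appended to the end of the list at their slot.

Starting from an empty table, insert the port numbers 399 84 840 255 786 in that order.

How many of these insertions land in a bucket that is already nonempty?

4

Insert 399: h=7, bucket 7 empty → new chain.
Insert 84: h=7, bucket 7 nonempty → append to chain.
Insert 840: h=7, bucket 7 nonempty → append to chain.
Insert 255: h=7, bucket 7 nonempty → append to chain.
Insert 786: h=7, bucket 7 nonempty → append to chain.
Final buckets:
0: ∅
1: ∅
2: ∅
3: ∅
4: ∅
5: ∅
6: ∅
7: 399 -> 84 -> 840 -> 255 -> 786
8: ∅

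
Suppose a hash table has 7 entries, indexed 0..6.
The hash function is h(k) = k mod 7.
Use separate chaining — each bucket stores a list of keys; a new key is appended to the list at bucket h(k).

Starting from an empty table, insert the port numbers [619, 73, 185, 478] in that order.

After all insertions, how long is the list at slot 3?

Insert 619: h=3, bucket 3 empty → new chain.
Insert 73: h=3, bucket 3 nonempty → append to chain.
Insert 185: h=3, bucket 3 nonempty → append to chain.
Insert 478: h=2, bucket 2 empty → new chain.
Final buckets:
0: .
1: .
2: 478
3: 619 -> 73 -> 185
4: .
5: .
6: .

3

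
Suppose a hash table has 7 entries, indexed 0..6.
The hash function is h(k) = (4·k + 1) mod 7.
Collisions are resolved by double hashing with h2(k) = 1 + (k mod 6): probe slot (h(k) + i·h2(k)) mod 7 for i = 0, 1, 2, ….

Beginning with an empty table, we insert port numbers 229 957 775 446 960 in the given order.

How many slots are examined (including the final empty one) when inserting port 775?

2

Insert 229: h=0, slot 0 empty → index 0.
Insert 957: h=0, h2=4, slot 0 occupied → index 4.
Insert 775: h=0, h2=2, slot 0 occupied → index 2.
Insert 446: h=0, h2=3, slot 0 occupied → index 3.
Insert 960: h=5, slot 5 empty → index 5.
Table: [229, ∅, 775, 446, 957, 960, ∅]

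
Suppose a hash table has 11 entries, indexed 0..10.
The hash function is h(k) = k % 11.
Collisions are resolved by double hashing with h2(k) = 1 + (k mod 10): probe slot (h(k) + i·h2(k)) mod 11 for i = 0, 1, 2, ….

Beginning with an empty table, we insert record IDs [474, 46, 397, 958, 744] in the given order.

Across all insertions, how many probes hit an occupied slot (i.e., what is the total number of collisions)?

474: h=1 => slot 1
46: h=2 => slot 2
397: h=1, h2=8, probe 1,9 => slot 9
958: h=1, h2=9, probe 1,10 => slot 10
744: h=7 => slot 7
Table: [∅, 474, 46, ∅, ∅, ∅, ∅, 744, ∅, 397, 958]

2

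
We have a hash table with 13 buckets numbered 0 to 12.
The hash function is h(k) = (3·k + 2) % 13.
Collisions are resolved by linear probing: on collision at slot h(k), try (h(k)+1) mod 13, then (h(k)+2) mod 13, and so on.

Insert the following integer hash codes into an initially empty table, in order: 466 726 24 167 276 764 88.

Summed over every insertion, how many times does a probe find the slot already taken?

466: h=9 -> slot 9
726: h=9, probe 9,10 -> slot 10
24: h=9, probe 9,10,11 -> slot 11
167: h=9, probe 9,10,11,12 -> slot 12
276: h=11, probe 11,12,0 -> slot 0
764: h=6 -> slot 6
88: h=6, probe 6,7 -> slot 7
Table: [276, _, _, _, _, _, 764, 88, _, 466, 726, 24, 167]

9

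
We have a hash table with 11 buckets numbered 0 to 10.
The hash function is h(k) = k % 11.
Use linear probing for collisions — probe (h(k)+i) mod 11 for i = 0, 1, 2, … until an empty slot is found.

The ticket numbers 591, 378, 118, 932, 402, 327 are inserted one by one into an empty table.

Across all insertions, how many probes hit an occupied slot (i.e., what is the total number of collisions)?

591: h=8 → slot 8
378: h=4 → slot 4
118: h=8, probe 8,9 → slot 9
932: h=8, probe 8,9,10 → slot 10
402: h=6 → slot 6
327: h=8, probe 8,9,10,0 → slot 0
Table: [327, ∅, ∅, ∅, 378, ∅, 402, ∅, 591, 118, 932]

6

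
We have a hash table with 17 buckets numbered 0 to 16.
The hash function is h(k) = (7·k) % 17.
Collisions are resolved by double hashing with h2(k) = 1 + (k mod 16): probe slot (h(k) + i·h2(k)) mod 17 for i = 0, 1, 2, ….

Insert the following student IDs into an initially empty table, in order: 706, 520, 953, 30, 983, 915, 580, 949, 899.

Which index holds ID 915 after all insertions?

Insert 706: h=12, slot 12 empty -> index 12.
Insert 520: h=2, slot 2 empty -> index 2.
Insert 953: h=7, slot 7 empty -> index 7.
Insert 30: h=6, slot 6 empty -> index 6.
Insert 983: h=13, slot 13 empty -> index 13.
Insert 915: h=13, h2=4, slot 13 occupied -> index 0.
Insert 580: h=14, slot 14 empty -> index 14.
Insert 949: h=13, h2=6, slots 13,2 occupied -> index 8.
Insert 899: h=3, slot 3 empty -> index 3.
Table: [915, -, 520, 899, -, -, 30, 953, 949, -, -, -, 706, 983, 580, -, -]

0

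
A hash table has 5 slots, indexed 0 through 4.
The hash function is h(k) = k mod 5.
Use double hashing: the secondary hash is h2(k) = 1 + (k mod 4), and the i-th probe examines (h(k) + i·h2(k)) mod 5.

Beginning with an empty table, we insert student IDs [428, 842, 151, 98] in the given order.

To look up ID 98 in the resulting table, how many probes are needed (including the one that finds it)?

428 hashes to 3; slot 3 is free → place at 3.
842 hashes to 2; slot 2 is free → place at 2.
151 hashes to 1; slot 1 is free → place at 1.
98 hashes to 3, h2=3; 3,1 taken → place at 4.
Table: [—, 151, 842, 428, 98]
Lookup 98: h=3, h2=3, probe 3,1,4 → found at 4.

3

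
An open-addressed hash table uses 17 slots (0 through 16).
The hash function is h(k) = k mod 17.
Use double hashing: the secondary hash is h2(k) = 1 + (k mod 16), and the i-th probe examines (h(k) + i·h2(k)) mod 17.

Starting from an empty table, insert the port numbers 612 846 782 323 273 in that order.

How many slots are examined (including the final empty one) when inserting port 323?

612 hashes to 0; slot 0 is free -> place at 0.
846 hashes to 13; slot 13 is free -> place at 13.
782 hashes to 0, h2=15; 0 taken -> place at 15.
323 hashes to 0, h2=4; 0 taken -> place at 4.
273 hashes to 1; slot 1 is free -> place at 1.
Table: [612, 273, —, —, 323, —, —, —, —, —, —, —, —, 846, —, 782, —]

2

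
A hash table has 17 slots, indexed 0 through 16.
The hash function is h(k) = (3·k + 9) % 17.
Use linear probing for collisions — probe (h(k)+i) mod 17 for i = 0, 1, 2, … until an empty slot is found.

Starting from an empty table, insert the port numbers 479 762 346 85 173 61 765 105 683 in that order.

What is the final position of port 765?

11

479: h=1 => slot 1
762: h=0 => slot 0
346: h=10 => slot 10
85: h=9 => slot 9
173: h=1, probe 1,2 => slot 2
61: h=5 => slot 5
765: h=9, probe 9,10,11 => slot 11
105: h=1, probe 1,2,3 => slot 3
683: h=1, probe 1,2,3,4 => slot 4
Table: [762, 479, 173, 105, 683, 61, ∅, ∅, ∅, 85, 346, 765, ∅, ∅, ∅, ∅, ∅]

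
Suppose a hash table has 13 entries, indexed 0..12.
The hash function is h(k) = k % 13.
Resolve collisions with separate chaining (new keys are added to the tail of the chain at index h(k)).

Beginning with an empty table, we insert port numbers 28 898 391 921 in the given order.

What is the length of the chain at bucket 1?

2

28 -> bucket 2
898 -> bucket 1
391 -> bucket 1 (collision)
921 -> bucket 11
Final buckets:
0: —
1: 898 -> 391
2: 28
3: —
4: —
5: —
6: —
7: —
8: —
9: —
10: —
11: 921
12: —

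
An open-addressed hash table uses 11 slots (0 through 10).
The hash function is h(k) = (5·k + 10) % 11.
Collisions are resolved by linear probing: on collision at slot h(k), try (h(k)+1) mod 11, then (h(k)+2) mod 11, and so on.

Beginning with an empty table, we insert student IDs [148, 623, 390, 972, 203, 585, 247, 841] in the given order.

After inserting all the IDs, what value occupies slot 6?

Insert 148: h=2, slot 2 empty => index 2.
Insert 623: h=1, slot 1 empty => index 1.
Insert 390: h=2, slot 2 occupied => index 3.
Insert 972: h=8, slot 8 empty => index 8.
Insert 203: h=2, slots 2,3 occupied => index 4.
Insert 585: h=9, slot 9 empty => index 9.
Insert 247: h=2, slots 2,3,4 occupied => index 5.
Insert 841: h=2, slots 2,3,4,5 occupied => index 6.
Table: [-, 623, 148, 390, 203, 247, 841, -, 972, 585, -]

841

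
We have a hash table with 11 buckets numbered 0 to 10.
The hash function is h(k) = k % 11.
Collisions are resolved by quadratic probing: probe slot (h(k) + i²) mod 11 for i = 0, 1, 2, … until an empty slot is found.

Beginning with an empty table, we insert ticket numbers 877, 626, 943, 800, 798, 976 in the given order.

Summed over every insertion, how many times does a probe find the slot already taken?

877 hashes to 8; slot 8 is free → place at 8.
626 hashes to 10; slot 10 is free → place at 10.
943 hashes to 8; 8 taken → place at 9.
800 hashes to 8; 8,9 taken → place at 1.
798 hashes to 6; slot 6 is free → place at 6.
976 hashes to 8; 8,9,1,6 taken → place at 2.
Table: [_, 800, 976, _, _, _, 798, _, 877, 943, 626]

7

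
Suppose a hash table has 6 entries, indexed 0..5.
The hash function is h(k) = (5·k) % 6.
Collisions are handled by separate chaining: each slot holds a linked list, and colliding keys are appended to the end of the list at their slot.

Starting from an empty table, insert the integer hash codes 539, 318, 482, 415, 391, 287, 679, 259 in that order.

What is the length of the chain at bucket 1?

539 → bucket 1
318 → bucket 0
482 → bucket 4
415 → bucket 5
391 → bucket 5 (collision)
287 → bucket 1 (collision)
679 → bucket 5 (collision)
259 → bucket 5 (collision)
Final buckets:
0: 318
1: 539 -> 287
2: _
3: _
4: 482
5: 415 -> 391 -> 679 -> 259

2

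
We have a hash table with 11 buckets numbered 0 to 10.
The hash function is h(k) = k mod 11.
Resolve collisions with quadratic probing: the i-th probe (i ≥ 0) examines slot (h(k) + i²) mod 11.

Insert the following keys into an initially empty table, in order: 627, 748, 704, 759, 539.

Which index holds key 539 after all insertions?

627: h=0 → slot 0
748: h=0, probe 0,1 → slot 1
704: h=0, probe 0,1,4 → slot 4
759: h=0, probe 0,1,4,9 → slot 9
539: h=0, probe 0,1,4,9,5 → slot 5
Table: [627, 748, ∅, ∅, 704, 539, ∅, ∅, ∅, 759, ∅]

5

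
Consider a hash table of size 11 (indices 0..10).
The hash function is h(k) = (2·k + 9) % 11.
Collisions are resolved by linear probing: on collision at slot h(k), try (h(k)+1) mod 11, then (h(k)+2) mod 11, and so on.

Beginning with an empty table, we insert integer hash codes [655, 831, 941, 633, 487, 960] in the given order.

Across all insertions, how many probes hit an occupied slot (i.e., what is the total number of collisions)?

7

655 hashes to 10; slot 10 is free -> place at 10.
831 hashes to 10; 10 taken -> place at 0.
941 hashes to 10; 10,0 taken -> place at 1.
633 hashes to 10; 10,0,1 taken -> place at 2.
487 hashes to 4; slot 4 is free -> place at 4.
960 hashes to 4; 4 taken -> place at 5.
Table: [831, 941, 633, ., 487, 960, ., ., ., ., 655]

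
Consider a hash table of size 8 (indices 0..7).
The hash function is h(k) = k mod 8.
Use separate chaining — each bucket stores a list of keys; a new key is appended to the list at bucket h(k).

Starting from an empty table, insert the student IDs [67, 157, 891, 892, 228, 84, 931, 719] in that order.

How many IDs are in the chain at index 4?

3

67 -> bucket 3
157 -> bucket 5
891 -> bucket 3 (collision)
892 -> bucket 4
228 -> bucket 4 (collision)
84 -> bucket 4 (collision)
931 -> bucket 3 (collision)
719 -> bucket 7
Final buckets:
0: _
1: _
2: _
3: 67 -> 891 -> 931
4: 892 -> 228 -> 84
5: 157
6: _
7: 719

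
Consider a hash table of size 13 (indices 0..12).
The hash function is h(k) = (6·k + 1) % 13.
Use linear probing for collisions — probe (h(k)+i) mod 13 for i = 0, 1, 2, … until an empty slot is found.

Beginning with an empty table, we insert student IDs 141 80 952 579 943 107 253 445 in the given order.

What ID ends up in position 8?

Insert 141: h=2, slot 2 empty => index 2.
Insert 80: h=0, slot 0 empty => index 0.
Insert 952: h=6, slot 6 empty => index 6.
Insert 579: h=4, slot 4 empty => index 4.
Insert 943: h=4, slot 4 occupied => index 5.
Insert 107: h=6, slot 6 occupied => index 7.
Insert 253: h=11, slot 11 empty => index 11.
Insert 445: h=6, slots 6,7 occupied => index 8.
Table: [80, ., 141, ., 579, 943, 952, 107, 445, ., ., 253, .]

445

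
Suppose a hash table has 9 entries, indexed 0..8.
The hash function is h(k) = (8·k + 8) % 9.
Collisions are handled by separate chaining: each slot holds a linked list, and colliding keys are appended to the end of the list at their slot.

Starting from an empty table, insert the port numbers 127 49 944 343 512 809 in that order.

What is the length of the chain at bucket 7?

2

Insert 127: h=7, bucket 7 empty → new chain.
Insert 49: h=4, bucket 4 empty → new chain.
Insert 944: h=0, bucket 0 empty → new chain.
Insert 343: h=7, bucket 7 nonempty → append to chain.
Insert 512: h=0, bucket 0 nonempty → append to chain.
Insert 809: h=0, bucket 0 nonempty → append to chain.
Final buckets:
0: 944 -> 512 -> 809
1: _
2: _
3: _
4: 49
5: _
6: _
7: 127 -> 343
8: _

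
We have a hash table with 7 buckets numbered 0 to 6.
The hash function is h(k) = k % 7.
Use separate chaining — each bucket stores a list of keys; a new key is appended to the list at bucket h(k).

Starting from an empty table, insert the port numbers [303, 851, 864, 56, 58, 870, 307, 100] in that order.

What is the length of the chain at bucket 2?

303 → bucket 2
851 → bucket 4
864 → bucket 3
56 → bucket 0
58 → bucket 2 (collision)
870 → bucket 2 (collision)
307 → bucket 6
100 → bucket 2 (collision)
Final buckets:
0: 56
1: —
2: 303 -> 58 -> 870 -> 100
3: 864
4: 851
5: —
6: 307

4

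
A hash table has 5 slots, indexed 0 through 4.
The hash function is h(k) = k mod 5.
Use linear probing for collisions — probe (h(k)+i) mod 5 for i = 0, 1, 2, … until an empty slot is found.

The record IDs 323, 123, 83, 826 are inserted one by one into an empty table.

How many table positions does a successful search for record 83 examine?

3

Insert 323: h=3, slot 3 empty => index 3.
Insert 123: h=3, slot 3 occupied => index 4.
Insert 83: h=3, slots 3,4 occupied => index 0.
Insert 826: h=1, slot 1 empty => index 1.
Table: [83, 826, ., 323, 123]
Lookup 83: h=3, probe 3,4,0 → found at 0.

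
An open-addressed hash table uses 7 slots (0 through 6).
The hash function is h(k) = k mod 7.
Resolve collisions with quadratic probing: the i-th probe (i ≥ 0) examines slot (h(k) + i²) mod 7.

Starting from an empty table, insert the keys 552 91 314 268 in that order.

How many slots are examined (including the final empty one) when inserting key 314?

552: h=6 -> slot 6
91: h=0 -> slot 0
314: h=6, probe 6,0,3 -> slot 3
268: h=2 -> slot 2
Table: [91, ., 268, 314, ., ., 552]

3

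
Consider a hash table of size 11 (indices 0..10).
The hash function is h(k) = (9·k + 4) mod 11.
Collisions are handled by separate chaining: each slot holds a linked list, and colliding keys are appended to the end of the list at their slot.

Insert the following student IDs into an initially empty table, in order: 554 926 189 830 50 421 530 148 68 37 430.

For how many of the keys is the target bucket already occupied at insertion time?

554 -> bucket 7
926 -> bucket 0
189 -> bucket 0 (collision)
830 -> bucket 5
50 -> bucket 3
421 -> bucket 9
530 -> bucket 0 (collision)
148 -> bucket 5 (collision)
68 -> bucket 0 (collision)
37 -> bucket 7 (collision)
430 -> bucket 2
Final buckets:
0: 926 -> 189 -> 530 -> 68
1: —
2: 430
3: 50
4: —
5: 830 -> 148
6: —
7: 554 -> 37
8: —
9: 421
10: —

5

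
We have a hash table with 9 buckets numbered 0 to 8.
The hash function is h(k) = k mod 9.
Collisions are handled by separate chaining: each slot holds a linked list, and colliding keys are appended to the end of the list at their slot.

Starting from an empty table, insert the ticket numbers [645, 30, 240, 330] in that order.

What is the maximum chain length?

645 -> bucket 6
30 -> bucket 3
240 -> bucket 6 (collision)
330 -> bucket 6 (collision)
Final buckets:
0: ∅
1: ∅
2: ∅
3: 30
4: ∅
5: ∅
6: 645 -> 240 -> 330
7: ∅
8: ∅

3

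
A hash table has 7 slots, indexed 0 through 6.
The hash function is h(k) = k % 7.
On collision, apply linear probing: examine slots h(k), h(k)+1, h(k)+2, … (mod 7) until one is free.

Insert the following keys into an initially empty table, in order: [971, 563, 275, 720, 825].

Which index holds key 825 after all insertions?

0

971: h=5 => slot 5
563: h=3 => slot 3
275: h=2 => slot 2
720: h=6 => slot 6
825: h=6, probe 6,0 => slot 0
Table: [825, _, 275, 563, _, 971, 720]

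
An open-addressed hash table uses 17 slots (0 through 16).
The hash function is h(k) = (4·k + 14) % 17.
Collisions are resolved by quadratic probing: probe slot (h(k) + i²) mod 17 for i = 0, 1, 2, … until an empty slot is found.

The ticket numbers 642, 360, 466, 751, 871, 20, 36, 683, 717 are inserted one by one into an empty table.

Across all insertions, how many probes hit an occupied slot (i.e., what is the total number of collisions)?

15

Insert 642: h=15, slot 15 empty → index 15.
Insert 360: h=9, slot 9 empty → index 9.
Insert 466: h=8, slot 8 empty → index 8.
Insert 751: h=9, slot 9 occupied → index 10.
Insert 871: h=13, slot 13 empty → index 13.
Insert 20: h=9, slots 9,10,13 occupied → index 1.
Insert 36: h=5, slot 5 empty → index 5.
Insert 683: h=9, slots 9,10,13,1,8 occupied → index 0.
Insert 717: h=9, slots 9,10,13,1,8,0 occupied → index 11.
Table: [683, 20, —, —, —, 36, —, —, 466, 360, 751, 717, —, 871, —, 642, —]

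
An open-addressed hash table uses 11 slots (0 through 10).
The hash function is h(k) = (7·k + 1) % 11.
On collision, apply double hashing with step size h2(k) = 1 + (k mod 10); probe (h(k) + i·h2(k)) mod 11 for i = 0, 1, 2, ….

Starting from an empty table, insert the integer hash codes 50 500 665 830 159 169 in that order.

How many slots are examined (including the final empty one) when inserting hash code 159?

2

Insert 50: h=10, slot 10 empty → index 10.
Insert 500: h=3, slot 3 empty → index 3.
Insert 665: h=3, h2=6, slot 3 occupied → index 9.
Insert 830: h=3, h2=1, slot 3 occupied → index 4.
Insert 159: h=3, h2=10, slot 3 occupied → index 2.
Insert 169: h=7, slot 7 empty → index 7.
Table: [_, _, 159, 500, 830, _, _, 169, _, 665, 50]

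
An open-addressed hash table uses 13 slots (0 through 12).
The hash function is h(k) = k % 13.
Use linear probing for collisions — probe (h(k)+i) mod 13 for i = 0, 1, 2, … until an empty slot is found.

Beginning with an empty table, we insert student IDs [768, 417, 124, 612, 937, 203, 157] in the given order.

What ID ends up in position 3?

Insert 768: h=1, slot 1 empty -> index 1.
Insert 417: h=1, slot 1 occupied -> index 2.
Insert 124: h=7, slot 7 empty -> index 7.
Insert 612: h=1, slots 1,2 occupied -> index 3.
Insert 937: h=1, slots 1,2,3 occupied -> index 4.
Insert 203: h=8, slot 8 empty -> index 8.
Insert 157: h=1, slots 1,2,3,4 occupied -> index 5.
Table: [—, 768, 417, 612, 937, 157, —, 124, 203, —, —, —, —]

612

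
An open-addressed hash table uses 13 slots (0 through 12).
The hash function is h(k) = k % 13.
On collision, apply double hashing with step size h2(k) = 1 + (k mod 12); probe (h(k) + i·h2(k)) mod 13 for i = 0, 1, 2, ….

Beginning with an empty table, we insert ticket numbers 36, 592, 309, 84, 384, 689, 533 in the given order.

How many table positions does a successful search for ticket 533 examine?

3

36 hashes to 10; slot 10 is free => place at 10.
592 hashes to 7; slot 7 is free => place at 7.
309 hashes to 10, h2=10; 10,7 taken => place at 4.
84 hashes to 6; slot 6 is free => place at 6.
384 hashes to 7, h2=1; 7 taken => place at 8.
689 hashes to 0; slot 0 is free => place at 0.
533 hashes to 0, h2=6; 0,6 taken => place at 12.
Table: [689, _, _, _, 309, _, 84, 592, 384, _, 36, _, 533]
Lookup 533: h=0, h2=6, probe 0,6,12 → found at 12.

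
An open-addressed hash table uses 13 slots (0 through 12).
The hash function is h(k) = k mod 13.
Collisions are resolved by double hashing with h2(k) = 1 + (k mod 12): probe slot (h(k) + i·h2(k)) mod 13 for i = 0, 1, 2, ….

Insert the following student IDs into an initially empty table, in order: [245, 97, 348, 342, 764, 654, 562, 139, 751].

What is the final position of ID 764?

245 hashes to 11; slot 11 is free → place at 11.
97 hashes to 6; slot 6 is free → place at 6.
348 hashes to 10; slot 10 is free → place at 10.
342 hashes to 4; slot 4 is free → place at 4.
764 hashes to 10, h2=9; 10,6 taken → place at 2.
654 hashes to 4, h2=7; 4,11 taken → place at 5.
562 hashes to 3; slot 3 is free → place at 3.
139 hashes to 9; slot 9 is free → place at 9.
751 hashes to 10, h2=8; 10,5 taken → place at 0.
Table: [751, _, 764, 562, 342, 654, 97, _, _, 139, 348, 245, _]

2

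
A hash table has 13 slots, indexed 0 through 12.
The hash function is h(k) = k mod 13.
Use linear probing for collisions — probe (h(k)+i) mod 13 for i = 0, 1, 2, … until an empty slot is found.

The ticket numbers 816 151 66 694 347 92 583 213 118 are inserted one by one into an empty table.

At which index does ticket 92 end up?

816: h=10 -> slot 10
151: h=8 -> slot 8
66: h=1 -> slot 1
694: h=5 -> slot 5
347: h=9 -> slot 9
92: h=1, probe 1,2 -> slot 2
583: h=11 -> slot 11
213: h=5, probe 5,6 -> slot 6
118: h=1, probe 1,2,3 -> slot 3
Table: [—, 66, 92, 118, —, 694, 213, —, 151, 347, 816, 583, —]

2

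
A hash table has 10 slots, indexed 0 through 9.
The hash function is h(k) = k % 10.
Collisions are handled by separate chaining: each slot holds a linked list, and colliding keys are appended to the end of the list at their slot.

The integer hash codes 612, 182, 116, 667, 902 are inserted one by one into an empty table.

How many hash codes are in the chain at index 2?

612 → bucket 2
182 → bucket 2 (collision)
116 → bucket 6
667 → bucket 7
902 → bucket 2 (collision)
Final buckets:
0: _
1: _
2: 612 -> 182 -> 902
3: _
4: _
5: _
6: 116
7: 667
8: _
9: _

3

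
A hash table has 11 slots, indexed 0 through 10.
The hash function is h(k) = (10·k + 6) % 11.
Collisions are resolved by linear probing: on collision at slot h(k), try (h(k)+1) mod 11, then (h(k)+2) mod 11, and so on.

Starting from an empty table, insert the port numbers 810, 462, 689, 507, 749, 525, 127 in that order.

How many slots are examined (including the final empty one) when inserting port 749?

3

810: h=10 → slot 10
462: h=6 → slot 6
689: h=10, probe 10,0 → slot 0
507: h=5 → slot 5
749: h=5, probe 5,6,7 → slot 7
525: h=9 → slot 9
127: h=0, probe 0,1 → slot 1
Table: [689, 127, —, —, —, 507, 462, 749, —, 525, 810]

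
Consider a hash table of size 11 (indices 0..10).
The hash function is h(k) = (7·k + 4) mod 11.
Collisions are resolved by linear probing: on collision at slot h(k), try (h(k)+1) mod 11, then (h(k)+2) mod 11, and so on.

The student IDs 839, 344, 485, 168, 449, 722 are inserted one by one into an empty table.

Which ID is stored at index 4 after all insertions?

344

839 hashes to 3; slot 3 is free => place at 3.
344 hashes to 3; 3 taken => place at 4.
485 hashes to 0; slot 0 is free => place at 0.
168 hashes to 3; 3,4 taken => place at 5.
449 hashes to 1; slot 1 is free => place at 1.
722 hashes to 9; slot 9 is free => place at 9.
Table: [485, 449, —, 839, 344, 168, —, —, —, 722, —]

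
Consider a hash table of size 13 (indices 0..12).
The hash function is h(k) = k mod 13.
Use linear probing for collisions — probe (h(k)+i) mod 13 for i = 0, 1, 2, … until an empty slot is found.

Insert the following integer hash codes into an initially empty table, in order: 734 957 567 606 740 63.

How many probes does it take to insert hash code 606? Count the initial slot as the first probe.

Insert 734: h=6, slot 6 empty -> index 6.
Insert 957: h=8, slot 8 empty -> index 8.
Insert 567: h=8, slot 8 occupied -> index 9.
Insert 606: h=8, slots 8,9 occupied -> index 10.
Insert 740: h=12, slot 12 empty -> index 12.
Insert 63: h=11, slot 11 empty -> index 11.
Table: [∅, ∅, ∅, ∅, ∅, ∅, 734, ∅, 957, 567, 606, 63, 740]

3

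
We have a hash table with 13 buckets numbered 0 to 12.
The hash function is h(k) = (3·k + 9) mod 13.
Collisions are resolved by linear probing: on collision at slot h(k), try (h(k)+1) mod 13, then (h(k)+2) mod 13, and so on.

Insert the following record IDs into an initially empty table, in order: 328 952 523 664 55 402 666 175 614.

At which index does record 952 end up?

6

Insert 328: h=5, slot 5 empty => index 5.
Insert 952: h=5, slot 5 occupied => index 6.
Insert 523: h=5, slots 5,6 occupied => index 7.
Insert 664: h=12, slot 12 empty => index 12.
Insert 55: h=5, slots 5,6,7 occupied => index 8.
Insert 402: h=6, slots 6,7,8 occupied => index 9.
Insert 666: h=5, slots 5,6,7,8,9 occupied => index 10.
Insert 175: h=1, slot 1 empty => index 1.
Insert 614: h=5, slots 5,6,7,8,9,10 occupied => index 11.
Table: [_, 175, _, _, _, 328, 952, 523, 55, 402, 666, 614, 664]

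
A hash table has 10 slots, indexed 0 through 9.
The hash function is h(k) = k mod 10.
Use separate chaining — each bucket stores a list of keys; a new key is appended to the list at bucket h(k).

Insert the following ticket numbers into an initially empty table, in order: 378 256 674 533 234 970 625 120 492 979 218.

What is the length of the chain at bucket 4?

2

Insert 378: h=8, bucket 8 empty → new chain.
Insert 256: h=6, bucket 6 empty → new chain.
Insert 674: h=4, bucket 4 empty → new chain.
Insert 533: h=3, bucket 3 empty → new chain.
Insert 234: h=4, bucket 4 nonempty → append to chain.
Insert 970: h=0, bucket 0 empty → new chain.
Insert 625: h=5, bucket 5 empty → new chain.
Insert 120: h=0, bucket 0 nonempty → append to chain.
Insert 492: h=2, bucket 2 empty → new chain.
Insert 979: h=9, bucket 9 empty → new chain.
Insert 218: h=8, bucket 8 nonempty → append to chain.
Final buckets:
0: 970 -> 120
1: -
2: 492
3: 533
4: 674 -> 234
5: 625
6: 256
7: -
8: 378 -> 218
9: 979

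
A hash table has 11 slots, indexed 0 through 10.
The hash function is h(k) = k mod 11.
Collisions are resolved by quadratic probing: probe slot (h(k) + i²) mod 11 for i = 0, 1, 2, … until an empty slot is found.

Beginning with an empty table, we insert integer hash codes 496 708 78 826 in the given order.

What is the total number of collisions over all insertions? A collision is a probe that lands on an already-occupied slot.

Insert 496: h=1, slot 1 empty → index 1.
Insert 708: h=4, slot 4 empty → index 4.
Insert 78: h=1, slot 1 occupied → index 2.
Insert 826: h=1, slots 1,2 occupied → index 5.
Table: [-, 496, 78, -, 708, 826, -, -, -, -, -]

3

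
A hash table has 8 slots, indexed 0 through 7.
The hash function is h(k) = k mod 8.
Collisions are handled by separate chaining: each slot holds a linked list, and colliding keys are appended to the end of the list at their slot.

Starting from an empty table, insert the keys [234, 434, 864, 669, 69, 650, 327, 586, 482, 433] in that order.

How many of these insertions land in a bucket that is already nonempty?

234 -> bucket 2
434 -> bucket 2 (collision)
864 -> bucket 0
669 -> bucket 5
69 -> bucket 5 (collision)
650 -> bucket 2 (collision)
327 -> bucket 7
586 -> bucket 2 (collision)
482 -> bucket 2 (collision)
433 -> bucket 1
Final buckets:
0: 864
1: 433
2: 234 -> 434 -> 650 -> 586 -> 482
3: _
4: _
5: 669 -> 69
6: _
7: 327

5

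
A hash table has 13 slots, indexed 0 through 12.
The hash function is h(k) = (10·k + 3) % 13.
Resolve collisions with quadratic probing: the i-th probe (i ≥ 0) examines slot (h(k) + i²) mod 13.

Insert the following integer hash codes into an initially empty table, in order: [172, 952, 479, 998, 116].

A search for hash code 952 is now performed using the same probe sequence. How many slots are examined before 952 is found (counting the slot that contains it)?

172: h=7 => slot 7
952: h=7, probe 7,8 => slot 8
479: h=9 => slot 9
998: h=12 => slot 12
116: h=6 => slot 6
Table: [_, _, _, _, _, _, 116, 172, 952, 479, _, _, 998]
Lookup 952: h=7, probe 7,8 → found at 8.

2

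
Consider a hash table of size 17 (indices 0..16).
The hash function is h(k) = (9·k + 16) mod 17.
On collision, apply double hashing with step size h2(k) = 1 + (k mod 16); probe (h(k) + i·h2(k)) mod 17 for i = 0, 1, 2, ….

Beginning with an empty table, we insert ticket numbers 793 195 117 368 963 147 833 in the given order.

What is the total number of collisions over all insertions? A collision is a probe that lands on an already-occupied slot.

793 hashes to 13; slot 13 is free → place at 13.
195 hashes to 3; slot 3 is free → place at 3.
117 hashes to 15; slot 15 is free → place at 15.
368 hashes to 13, h2=1; 13 taken → place at 14.
963 hashes to 13, h2=4; 13 taken → place at 0.
147 hashes to 13, h2=4; 13,0 taken → place at 4.
833 hashes to 16; slot 16 is free → place at 16.
Table: [963, ∅, ∅, 195, 147, ∅, ∅, ∅, ∅, ∅, ∅, ∅, ∅, 793, 368, 117, 833]

4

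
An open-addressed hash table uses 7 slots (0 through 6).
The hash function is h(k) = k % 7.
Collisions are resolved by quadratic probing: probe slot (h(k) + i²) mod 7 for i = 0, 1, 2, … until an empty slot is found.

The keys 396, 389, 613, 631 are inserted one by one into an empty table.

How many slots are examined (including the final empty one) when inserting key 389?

396: h=4 => slot 4
389: h=4, probe 4,5 => slot 5
613: h=4, probe 4,5,1 => slot 1
631: h=1, probe 1,2 => slot 2
Table: [∅, 613, 631, ∅, 396, 389, ∅]

2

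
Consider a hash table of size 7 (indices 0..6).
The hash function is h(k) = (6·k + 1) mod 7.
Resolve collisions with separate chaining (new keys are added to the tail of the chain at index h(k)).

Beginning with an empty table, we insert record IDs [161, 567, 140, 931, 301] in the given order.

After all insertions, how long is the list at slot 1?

5

Insert 161: h=1, bucket 1 empty → new chain.
Insert 567: h=1, bucket 1 nonempty → append to chain.
Insert 140: h=1, bucket 1 nonempty → append to chain.
Insert 931: h=1, bucket 1 nonempty → append to chain.
Insert 301: h=1, bucket 1 nonempty → append to chain.
Final buckets:
0: —
1: 161 -> 567 -> 140 -> 931 -> 301
2: —
3: —
4: —
5: —
6: —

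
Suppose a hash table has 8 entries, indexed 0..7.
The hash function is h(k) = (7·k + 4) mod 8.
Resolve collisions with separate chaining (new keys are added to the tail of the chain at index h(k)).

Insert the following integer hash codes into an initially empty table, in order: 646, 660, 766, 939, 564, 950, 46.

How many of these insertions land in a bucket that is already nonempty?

Insert 646: h=6, bucket 6 empty -> new chain.
Insert 660: h=0, bucket 0 empty -> new chain.
Insert 766: h=6, bucket 6 nonempty -> append to chain.
Insert 939: h=1, bucket 1 empty -> new chain.
Insert 564: h=0, bucket 0 nonempty -> append to chain.
Insert 950: h=6, bucket 6 nonempty -> append to chain.
Insert 46: h=6, bucket 6 nonempty -> append to chain.
Final buckets:
0: 660 -> 564
1: 939
2: -
3: -
4: -
5: -
6: 646 -> 766 -> 950 -> 46
7: -

4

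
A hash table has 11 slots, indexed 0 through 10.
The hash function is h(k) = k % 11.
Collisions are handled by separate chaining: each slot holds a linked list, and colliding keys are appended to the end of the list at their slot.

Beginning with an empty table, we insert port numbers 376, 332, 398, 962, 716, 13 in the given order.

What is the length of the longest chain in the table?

4

Insert 376: h=2, bucket 2 empty → new chain.
Insert 332: h=2, bucket 2 nonempty → append to chain.
Insert 398: h=2, bucket 2 nonempty → append to chain.
Insert 962: h=5, bucket 5 empty → new chain.
Insert 716: h=1, bucket 1 empty → new chain.
Insert 13: h=2, bucket 2 nonempty → append to chain.
Final buckets:
0: _
1: 716
2: 376 -> 332 -> 398 -> 13
3: _
4: _
5: 962
6: _
7: _
8: _
9: _
10: _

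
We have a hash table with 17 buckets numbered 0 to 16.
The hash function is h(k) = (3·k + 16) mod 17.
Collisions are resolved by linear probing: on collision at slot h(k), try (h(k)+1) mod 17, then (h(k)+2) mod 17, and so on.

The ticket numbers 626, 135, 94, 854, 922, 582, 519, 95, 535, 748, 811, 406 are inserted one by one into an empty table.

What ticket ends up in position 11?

626 hashes to 7; slot 7 is free → place at 7.
135 hashes to 13; slot 13 is free → place at 13.
94 hashes to 9; slot 9 is free → place at 9.
854 hashes to 11; slot 11 is free → place at 11.
922 hashes to 11; 11 taken → place at 12.
582 hashes to 11; 11,12,13 taken → place at 14.
519 hashes to 9; 9 taken → place at 10.
95 hashes to 12; 12,13,14 taken → place at 15.
535 hashes to 6; slot 6 is free → place at 6.
748 hashes to 16; slot 16 is free → place at 16.
811 hashes to 1; slot 1 is free → place at 1.
406 hashes to 10; 10,11,12,13,14,15,16 taken → place at 0.
Table: [406, 811, _, _, _, _, 535, 626, _, 94, 519, 854, 922, 135, 582, 95, 748]

854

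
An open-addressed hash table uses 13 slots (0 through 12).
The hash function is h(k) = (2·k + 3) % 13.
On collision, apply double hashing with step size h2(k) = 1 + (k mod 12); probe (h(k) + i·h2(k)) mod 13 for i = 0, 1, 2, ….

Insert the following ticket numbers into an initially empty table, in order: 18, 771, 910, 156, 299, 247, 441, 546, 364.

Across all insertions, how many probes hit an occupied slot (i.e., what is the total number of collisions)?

6

18: h=0 → slot 0
771: h=11 → slot 11
910: h=3 → slot 3
156: h=3, h2=1, probe 3,4 → slot 4
299: h=3, h2=12, probe 3,2 → slot 2
247: h=3, h2=8, probe 3,11,6 → slot 6
441: h=1 → slot 1
546: h=3, h2=7, probe 3,10 → slot 10
364: h=3, h2=5, probe 3,8 → slot 8
Table: [18, 441, 299, 910, 156, _, 247, _, 364, _, 546, 771, _]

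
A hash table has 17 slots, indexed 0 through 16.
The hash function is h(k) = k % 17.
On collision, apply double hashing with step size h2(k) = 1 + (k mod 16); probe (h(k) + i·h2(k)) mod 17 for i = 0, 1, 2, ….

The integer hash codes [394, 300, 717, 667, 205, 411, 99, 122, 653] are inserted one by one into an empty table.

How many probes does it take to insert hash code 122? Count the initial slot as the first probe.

Insert 394: h=3, slot 3 empty -> index 3.
Insert 300: h=11, slot 11 empty -> index 11.
Insert 717: h=3, h2=14, slot 3 occupied -> index 0.
Insert 667: h=4, slot 4 empty -> index 4.
Insert 205: h=1, slot 1 empty -> index 1.
Insert 411: h=3, h2=12, slot 3 occupied -> index 15.
Insert 99: h=14, slot 14 empty -> index 14.
Insert 122: h=3, h2=11, slots 3,14 occupied -> index 8.
Insert 653: h=7, slot 7 empty -> index 7.
Table: [717, 205, _, 394, 667, _, _, 653, 122, _, _, 300, _, _, 99, 411, _]

3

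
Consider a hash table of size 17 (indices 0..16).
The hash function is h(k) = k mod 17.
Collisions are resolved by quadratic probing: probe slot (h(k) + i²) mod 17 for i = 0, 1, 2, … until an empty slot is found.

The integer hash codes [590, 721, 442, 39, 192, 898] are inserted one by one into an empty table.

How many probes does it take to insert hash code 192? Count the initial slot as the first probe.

2

Insert 590: h=12, slot 12 empty -> index 12.
Insert 721: h=7, slot 7 empty -> index 7.
Insert 442: h=0, slot 0 empty -> index 0.
Insert 39: h=5, slot 5 empty -> index 5.
Insert 192: h=5, slot 5 occupied -> index 6.
Insert 898: h=14, slot 14 empty -> index 14.
Table: [442, _, _, _, _, 39, 192, 721, _, _, _, _, 590, _, 898, _, _]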